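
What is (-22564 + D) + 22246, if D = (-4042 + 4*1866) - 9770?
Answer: -6666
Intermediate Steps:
D = -6348 (D = (-4042 + 7464) - 9770 = 3422 - 9770 = -6348)
(-22564 + D) + 22246 = (-22564 - 6348) + 22246 = -28912 + 22246 = -6666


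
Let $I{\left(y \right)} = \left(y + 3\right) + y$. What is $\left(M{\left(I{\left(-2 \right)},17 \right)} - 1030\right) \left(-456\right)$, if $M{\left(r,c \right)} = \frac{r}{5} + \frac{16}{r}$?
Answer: $\frac{2385336}{5} \approx 4.7707 \cdot 10^{5}$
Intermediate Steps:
$I{\left(y \right)} = 3 + 2 y$ ($I{\left(y \right)} = \left(3 + y\right) + y = 3 + 2 y$)
$M{\left(r,c \right)} = \frac{16}{r} + \frac{r}{5}$ ($M{\left(r,c \right)} = r \frac{1}{5} + \frac{16}{r} = \frac{r}{5} + \frac{16}{r} = \frac{16}{r} + \frac{r}{5}$)
$\left(M{\left(I{\left(-2 \right)},17 \right)} - 1030\right) \left(-456\right) = \left(\left(\frac{16}{3 + 2 \left(-2\right)} + \frac{3 + 2 \left(-2\right)}{5}\right) - 1030\right) \left(-456\right) = \left(\left(\frac{16}{3 - 4} + \frac{3 - 4}{5}\right) - 1030\right) \left(-456\right) = \left(\left(\frac{16}{-1} + \frac{1}{5} \left(-1\right)\right) - 1030\right) \left(-456\right) = \left(\left(16 \left(-1\right) - \frac{1}{5}\right) - 1030\right) \left(-456\right) = \left(\left(-16 - \frac{1}{5}\right) - 1030\right) \left(-456\right) = \left(- \frac{81}{5} - 1030\right) \left(-456\right) = \left(- \frac{5231}{5}\right) \left(-456\right) = \frac{2385336}{5}$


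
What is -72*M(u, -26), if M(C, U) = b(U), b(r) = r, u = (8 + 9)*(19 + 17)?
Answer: 1872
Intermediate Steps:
u = 612 (u = 17*36 = 612)
M(C, U) = U
-72*M(u, -26) = -72*(-26) = 1872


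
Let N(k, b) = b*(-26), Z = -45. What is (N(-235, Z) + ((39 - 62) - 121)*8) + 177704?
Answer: 177722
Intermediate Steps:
N(k, b) = -26*b
(N(-235, Z) + ((39 - 62) - 121)*8) + 177704 = (-26*(-45) + ((39 - 62) - 121)*8) + 177704 = (1170 + (-23 - 121)*8) + 177704 = (1170 - 144*8) + 177704 = (1170 - 1152) + 177704 = 18 + 177704 = 177722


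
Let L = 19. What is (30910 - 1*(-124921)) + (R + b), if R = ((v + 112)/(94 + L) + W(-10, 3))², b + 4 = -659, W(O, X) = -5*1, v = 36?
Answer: 1981514081/12769 ≈ 1.5518e+5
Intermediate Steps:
W(O, X) = -5
b = -663 (b = -4 - 659 = -663)
R = 173889/12769 (R = ((36 + 112)/(94 + 19) - 5)² = (148/113 - 5)² = (-417/113)² = 173889/12769 ≈ 13.618)
(30910 - 1*(-124921)) + (R + b) = (30910 - 1*(-124921)) + (173889/12769 - 663) = (30910 + 124921) - 8291958/12769 = 155831 - 8291958/12769 = 1981514081/12769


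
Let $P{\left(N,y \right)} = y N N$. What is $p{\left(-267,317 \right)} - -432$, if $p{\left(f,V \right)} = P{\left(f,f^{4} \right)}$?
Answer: $362299361111001$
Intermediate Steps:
$P{\left(N,y \right)} = y N^{2}$ ($P{\left(N,y \right)} = N y N = y N^{2}$)
$p{\left(f,V \right)} = f^{6}$ ($p{\left(f,V \right)} = f^{4} f^{2} = f^{6}$)
$p{\left(-267,317 \right)} - -432 = \left(-267\right)^{6} - -432 = 362299361110569 + 432 = 362299361111001$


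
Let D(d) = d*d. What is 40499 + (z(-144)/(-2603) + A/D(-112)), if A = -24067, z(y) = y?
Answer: 1322313803903/32652032 ≈ 40497.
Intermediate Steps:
D(d) = d²
40499 + (z(-144)/(-2603) + A/D(-112)) = 40499 + (-144/(-2603) - 24067/((-112)²)) = 40499 + (-144*(-1/2603) - 24067/12544) = 40499 + (144/2603 - 24067*1/12544) = 40499 + (144/2603 - 24067/12544) = 40499 - 60840065/32652032 = 1322313803903/32652032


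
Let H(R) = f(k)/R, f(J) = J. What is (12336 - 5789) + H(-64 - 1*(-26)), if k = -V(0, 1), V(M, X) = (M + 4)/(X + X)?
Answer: 124394/19 ≈ 6547.1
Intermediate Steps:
V(M, X) = (4 + M)/(2*X) (V(M, X) = (4 + M)/((2*X)) = (4 + M)*(1/(2*X)) = (4 + M)/(2*X))
k = -2 (k = -(4 + 0)/(2*1) = -4/2 = -1*2 = -2)
H(R) = -2/R
(12336 - 5789) + H(-64 - 1*(-26)) = (12336 - 5789) - 2/(-64 - 1*(-26)) = 6547 - 2/(-64 + 26) = 6547 - 2/(-38) = 6547 - 2*(-1/38) = 6547 + 1/19 = 124394/19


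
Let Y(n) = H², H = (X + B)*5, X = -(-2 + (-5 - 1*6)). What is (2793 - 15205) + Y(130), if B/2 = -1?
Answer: -9387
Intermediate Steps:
X = 13 (X = -(-2 + (-5 - 6)) = -(-2 - 11) = -1*(-13) = 13)
B = -2 (B = 2*(-1) = -2)
H = 55 (H = (13 - 2)*5 = 11*5 = 55)
Y(n) = 3025 (Y(n) = 55² = 3025)
(2793 - 15205) + Y(130) = (2793 - 15205) + 3025 = -12412 + 3025 = -9387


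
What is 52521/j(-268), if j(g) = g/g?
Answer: 52521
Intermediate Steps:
j(g) = 1
52521/j(-268) = 52521/1 = 52521*1 = 52521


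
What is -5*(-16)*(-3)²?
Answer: 720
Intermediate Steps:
-5*(-16)*(-3)² = 80*9 = 720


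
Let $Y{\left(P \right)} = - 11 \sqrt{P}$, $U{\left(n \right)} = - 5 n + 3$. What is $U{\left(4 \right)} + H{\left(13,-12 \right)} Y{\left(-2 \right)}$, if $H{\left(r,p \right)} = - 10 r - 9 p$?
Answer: $-17 + 242 i \sqrt{2} \approx -17.0 + 342.24 i$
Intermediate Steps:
$U{\left(n \right)} = 3 - 5 n$
$U{\left(4 \right)} + H{\left(13,-12 \right)} Y{\left(-2 \right)} = \left(3 - 20\right) + \left(\left(-10\right) 13 - -108\right) \left(- 11 \sqrt{-2}\right) = \left(3 - 20\right) + \left(-130 + 108\right) \left(- 11 i \sqrt{2}\right) = -17 - 22 \left(- 11 i \sqrt{2}\right) = -17 + 242 i \sqrt{2}$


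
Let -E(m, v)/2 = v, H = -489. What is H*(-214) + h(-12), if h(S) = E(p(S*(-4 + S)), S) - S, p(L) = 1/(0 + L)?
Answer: 104682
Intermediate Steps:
p(L) = 1/L
E(m, v) = -2*v
h(S) = -3*S (h(S) = -2*S - S = -3*S)
H*(-214) + h(-12) = -489*(-214) - 3*(-12) = 104646 + 36 = 104682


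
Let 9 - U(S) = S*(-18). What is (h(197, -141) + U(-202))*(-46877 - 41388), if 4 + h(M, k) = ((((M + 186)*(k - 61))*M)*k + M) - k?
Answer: -189680786735585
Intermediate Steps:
U(S) = 9 + 18*S (U(S) = 9 - S*(-18) = 9 - (-18)*S = 9 + 18*S)
h(M, k) = -4 + M - k + M*k*(-61 + k)*(186 + M) (h(M, k) = -4 + (((((M + 186)*(k - 61))*M)*k + M) - k) = -4 + (((((186 + M)*(-61 + k))*M)*k + M) - k) = -4 + (((((-61 + k)*(186 + M))*M)*k + M) - k) = -4 + (((M*(-61 + k)*(186 + M))*k + M) - k) = -4 + ((M*k*(-61 + k)*(186 + M) + M) - k) = -4 + ((M + M*k*(-61 + k)*(186 + M)) - k) = -4 + (M - k + M*k*(-61 + k)*(186 + M)) = -4 + M - k + M*k*(-61 + k)*(186 + M))
(h(197, -141) + U(-202))*(-46877 - 41388) = ((-4 + 197 - 1*(-141) + 197**2*(-141)**2 - 11346*197*(-141) - 61*(-141)*197**2 + 186*197*(-141)**2) + (9 + 18*(-202)))*(-46877 - 41388) = ((-4 + 197 + 141 + 38809*19881 + 315157842 - 61*(-141)*38809 + 186*197*19881) + (9 - 3636))*(-88265) = ((-4 + 197 + 141 + 771561729 + 315157842 + 333796209 + 728479602) - 3627)*(-88265) = (2148995716 - 3627)*(-88265) = 2148992089*(-88265) = -189680786735585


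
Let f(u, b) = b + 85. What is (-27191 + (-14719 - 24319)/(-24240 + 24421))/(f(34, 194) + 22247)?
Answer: -4960609/4077206 ≈ -1.2167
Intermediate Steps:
f(u, b) = 85 + b
(-27191 + (-14719 - 24319)/(-24240 + 24421))/(f(34, 194) + 22247) = (-27191 + (-14719 - 24319)/(-24240 + 24421))/((85 + 194) + 22247) = (-27191 - 39038/181)/(279 + 22247) = (-27191 - 39038*1/181)/22526 = (-27191 - 39038/181)*(1/22526) = -4960609/181*1/22526 = -4960609/4077206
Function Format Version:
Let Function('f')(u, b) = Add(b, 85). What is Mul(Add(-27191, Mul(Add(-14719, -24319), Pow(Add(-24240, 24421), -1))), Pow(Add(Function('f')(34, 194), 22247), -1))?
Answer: Rational(-4960609, 4077206) ≈ -1.2167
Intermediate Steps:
Function('f')(u, b) = Add(85, b)
Mul(Add(-27191, Mul(Add(-14719, -24319), Pow(Add(-24240, 24421), -1))), Pow(Add(Function('f')(34, 194), 22247), -1)) = Mul(Add(-27191, Mul(Add(-14719, -24319), Pow(Add(-24240, 24421), -1))), Pow(Add(Add(85, 194), 22247), -1)) = Mul(Add(-27191, Mul(-39038, Pow(181, -1))), Pow(Add(279, 22247), -1)) = Mul(Add(-27191, Mul(-39038, Rational(1, 181))), Pow(22526, -1)) = Mul(Add(-27191, Rational(-39038, 181)), Rational(1, 22526)) = Mul(Rational(-4960609, 181), Rational(1, 22526)) = Rational(-4960609, 4077206)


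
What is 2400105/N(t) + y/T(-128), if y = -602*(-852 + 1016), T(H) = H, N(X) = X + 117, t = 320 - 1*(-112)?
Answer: 15058963/2928 ≈ 5143.1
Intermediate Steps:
t = 432 (t = 320 + 112 = 432)
N(X) = 117 + X
y = -98728 (y = -602*164 = -98728)
2400105/N(t) + y/T(-128) = 2400105/(117 + 432) - 98728/(-128) = 2400105/549 - 98728*(-1/128) = 2400105*(1/549) + 12341/16 = 800035/183 + 12341/16 = 15058963/2928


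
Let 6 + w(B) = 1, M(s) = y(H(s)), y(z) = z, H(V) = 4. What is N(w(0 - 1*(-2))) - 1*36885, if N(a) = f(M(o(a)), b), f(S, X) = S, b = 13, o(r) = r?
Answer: -36881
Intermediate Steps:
M(s) = 4
w(B) = -5 (w(B) = -6 + 1 = -5)
N(a) = 4
N(w(0 - 1*(-2))) - 1*36885 = 4 - 1*36885 = 4 - 36885 = -36881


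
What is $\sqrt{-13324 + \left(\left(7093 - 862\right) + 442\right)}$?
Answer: $3 i \sqrt{739} \approx 81.554 i$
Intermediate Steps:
$\sqrt{-13324 + \left(\left(7093 - 862\right) + 442\right)} = \sqrt{-13324 + \left(6231 + 442\right)} = \sqrt{-13324 + 6673} = \sqrt{-6651} = 3 i \sqrt{739}$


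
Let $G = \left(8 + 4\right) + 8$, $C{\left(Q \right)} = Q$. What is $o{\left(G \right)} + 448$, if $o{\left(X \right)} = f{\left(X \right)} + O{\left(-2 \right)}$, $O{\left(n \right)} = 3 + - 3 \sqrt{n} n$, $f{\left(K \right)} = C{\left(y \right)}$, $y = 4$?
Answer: $455 + 6 i \sqrt{2} \approx 455.0 + 8.4853 i$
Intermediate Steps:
$f{\left(K \right)} = 4$
$O{\left(n \right)} = 3 - 3 n^{\frac{3}{2}}$
$G = 20$ ($G = 12 + 8 = 20$)
$o{\left(X \right)} = 7 + 6 i \sqrt{2}$ ($o{\left(X \right)} = 4 + \left(3 - 3 \left(-2\right)^{\frac{3}{2}}\right) = 4 + \left(3 - 3 \left(- 2 i \sqrt{2}\right)\right) = 4 + \left(3 + 6 i \sqrt{2}\right) = 7 + 6 i \sqrt{2}$)
$o{\left(G \right)} + 448 = \left(7 + 6 i \sqrt{2}\right) + 448 = 455 + 6 i \sqrt{2}$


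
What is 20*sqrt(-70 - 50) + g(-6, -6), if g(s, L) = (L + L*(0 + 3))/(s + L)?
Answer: 2 + 40*I*sqrt(30) ≈ 2.0 + 219.09*I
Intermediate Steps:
g(s, L) = 4*L/(L + s) (g(s, L) = (L + L*3)/(L + s) = (L + 3*L)/(L + s) = (4*L)/(L + s) = 4*L/(L + s))
20*sqrt(-70 - 50) + g(-6, -6) = 20*sqrt(-70 - 50) + 4*(-6)/(-6 - 6) = 20*sqrt(-120) + 4*(-6)/(-12) = 20*(2*I*sqrt(30)) + 4*(-6)*(-1/12) = 40*I*sqrt(30) + 2 = 2 + 40*I*sqrt(30)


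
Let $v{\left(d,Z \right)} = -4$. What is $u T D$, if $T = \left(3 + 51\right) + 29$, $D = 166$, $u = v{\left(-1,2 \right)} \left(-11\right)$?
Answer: $606232$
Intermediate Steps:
$u = 44$ ($u = \left(-4\right) \left(-11\right) = 44$)
$T = 83$ ($T = 54 + 29 = 83$)
$u T D = 44 \cdot 83 \cdot 166 = 3652 \cdot 166 = 606232$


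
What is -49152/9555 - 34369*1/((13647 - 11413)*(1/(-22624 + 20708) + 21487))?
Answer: -753537437940318/146465010750695 ≈ -5.1448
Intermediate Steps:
-49152/9555 - 34369*1/((13647 - 11413)*(1/(-22624 + 20708) + 21487)) = -49152*1/9555 - 34369*1/(2234*(1/(-1916) + 21487)) = -16384/3185 - 34369*1/(2234*(-1/1916 + 21487)) = -16384/3185 - 34369/(2234*(41169091/1916)) = -16384/3185 - 34369/45985874647/958 = -16384/3185 - 34369*958/45985874647 = -16384/3185 - 32925502/45985874647 = -753537437940318/146465010750695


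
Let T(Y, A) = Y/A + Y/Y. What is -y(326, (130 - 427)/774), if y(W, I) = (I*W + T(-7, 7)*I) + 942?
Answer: -35127/43 ≈ -816.91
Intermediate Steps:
T(Y, A) = 1 + Y/A (T(Y, A) = Y/A + 1 = 1 + Y/A)
y(W, I) = 942 + I*W (y(W, I) = (I*W + ((7 - 7)/7)*I) + 942 = (I*W + ((⅐)*0)*I) + 942 = (I*W + 0*I) + 942 = (I*W + 0) + 942 = I*W + 942 = 942 + I*W)
-y(326, (130 - 427)/774) = -(942 + ((130 - 427)/774)*326) = -(942 - 297*1/774*326) = -(942 - 33/86*326) = -(942 - 5379/43) = -1*35127/43 = -35127/43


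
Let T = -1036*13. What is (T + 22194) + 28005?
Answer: 36731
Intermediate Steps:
T = -13468
(T + 22194) + 28005 = (-13468 + 22194) + 28005 = 8726 + 28005 = 36731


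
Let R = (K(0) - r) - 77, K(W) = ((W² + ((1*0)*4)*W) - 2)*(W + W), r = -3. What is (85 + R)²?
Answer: 121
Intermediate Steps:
K(W) = 2*W*(-2 + W²) (K(W) = ((W² + (0*4)*W) - 2)*(2*W) = ((W² + 0*W) - 2)*(2*W) = ((W² + 0) - 2)*(2*W) = (W² - 2)*(2*W) = (-2 + W²)*(2*W) = 2*W*(-2 + W²))
R = -74 (R = (2*0*(-2 + 0²) - 1*(-3)) - 77 = (2*0*(-2 + 0) + 3) - 77 = (2*0*(-2) + 3) - 77 = (0 + 3) - 77 = 3 - 77 = -74)
(85 + R)² = (85 - 74)² = 11² = 121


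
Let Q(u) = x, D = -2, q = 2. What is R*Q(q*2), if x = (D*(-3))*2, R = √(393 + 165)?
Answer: 36*√62 ≈ 283.46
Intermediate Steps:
R = 3*√62 (R = √558 = 3*√62 ≈ 23.622)
x = 12 (x = -2*(-3)*2 = 6*2 = 12)
Q(u) = 12
R*Q(q*2) = (3*√62)*12 = 36*√62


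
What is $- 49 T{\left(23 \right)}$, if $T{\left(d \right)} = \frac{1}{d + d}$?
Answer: $- \frac{49}{46} \approx -1.0652$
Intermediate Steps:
$T{\left(d \right)} = \frac{1}{2 d}$
$- 49 T{\left(23 \right)} = - 49 \frac{1}{2 \cdot 23} = - 49 \cdot \frac{1}{2} \cdot \frac{1}{23} = \left(-49\right) \frac{1}{46} = - \frac{49}{46}$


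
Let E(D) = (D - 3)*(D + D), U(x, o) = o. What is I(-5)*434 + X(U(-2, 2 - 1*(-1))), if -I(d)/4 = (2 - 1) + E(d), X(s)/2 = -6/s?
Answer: -140620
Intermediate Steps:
E(D) = 2*D*(-3 + D) (E(D) = (-3 + D)*(2*D) = 2*D*(-3 + D))
X(s) = -12/s (X(s) = 2*(-6/s) = -12/s)
I(d) = -4 - 8*d*(-3 + d) (I(d) = -4*((2 - 1) + 2*d*(-3 + d)) = -4*(1 + 2*d*(-3 + d)) = -4 - 8*d*(-3 + d))
I(-5)*434 + X(U(-2, 2 - 1*(-1))) = (-4 - 8*(-5)² + 24*(-5))*434 - 12/(2 - 1*(-1)) = (-4 - 8*25 - 120)*434 - 12/(2 + 1) = (-4 - 200 - 120)*434 - 12/3 = -324*434 - 12*⅓ = -140616 - 4 = -140620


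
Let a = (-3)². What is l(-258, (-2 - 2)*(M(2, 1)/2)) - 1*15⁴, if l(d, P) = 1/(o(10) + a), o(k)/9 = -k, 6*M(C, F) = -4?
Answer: -4100626/81 ≈ -50625.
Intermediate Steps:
M(C, F) = -⅔ (M(C, F) = (⅙)*(-4) = -⅔)
o(k) = -9*k (o(k) = 9*(-k) = -9*k)
a = 9
l(d, P) = -1/81 (l(d, P) = 1/(-9*10 + 9) = 1/(-90 + 9) = 1/(-81) = -1/81)
l(-258, (-2 - 2)*(M(2, 1)/2)) - 1*15⁴ = -1/81 - 1*15⁴ = -1/81 - 1*50625 = -1/81 - 50625 = -4100626/81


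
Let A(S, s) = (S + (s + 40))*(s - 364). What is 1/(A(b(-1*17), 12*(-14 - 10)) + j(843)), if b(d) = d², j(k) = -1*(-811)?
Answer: -1/25921 ≈ -3.8579e-5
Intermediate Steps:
j(k) = 811
A(S, s) = (-364 + s)*(40 + S + s) (A(S, s) = (S + (40 + s))*(-364 + s) = (40 + S + s)*(-364 + s) = (-364 + s)*(40 + S + s))
1/(A(b(-1*17), 12*(-14 - 10)) + j(843)) = 1/((-14560 + (12*(-14 - 10))² - 364*(-1*17)² - 3888*(-14 - 10) + (-1*17)²*(12*(-14 - 10))) + 811) = 1/((-14560 + (12*(-24))² - 364*(-17)² - 3888*(-24) + (-17)²*(12*(-24))) + 811) = 1/((-14560 + (-288)² - 364*289 - 324*(-288) + 289*(-288)) + 811) = 1/((-14560 + 82944 - 105196 + 93312 - 83232) + 811) = 1/(-26732 + 811) = 1/(-25921) = -1/25921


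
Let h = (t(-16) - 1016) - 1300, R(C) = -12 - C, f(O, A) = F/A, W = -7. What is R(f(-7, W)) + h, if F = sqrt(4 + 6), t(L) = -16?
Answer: -2344 + sqrt(10)/7 ≈ -2343.5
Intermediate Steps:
F = sqrt(10) ≈ 3.1623
f(O, A) = sqrt(10)/A
h = -2332 (h = (-16 - 1016) - 1300 = -1032 - 1300 = -2332)
R(f(-7, W)) + h = (-12 - sqrt(10)/(-7)) - 2332 = (-12 - sqrt(10)*(-1)/7) - 2332 = (-12 - (-1)*sqrt(10)/7) - 2332 = (-12 + sqrt(10)/7) - 2332 = -2344 + sqrt(10)/7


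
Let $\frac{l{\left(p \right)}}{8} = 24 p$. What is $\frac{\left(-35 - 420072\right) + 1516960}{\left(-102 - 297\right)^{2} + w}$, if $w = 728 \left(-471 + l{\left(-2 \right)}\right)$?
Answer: $- \frac{1096853}{463239} \approx -2.3678$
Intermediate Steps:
$l{\left(p \right)} = 192 p$ ($l{\left(p \right)} = 8 \cdot 24 p = 192 p$)
$w = -622440$ ($w = 728 \left(-471 + 192 \left(-2\right)\right) = 728 \left(-471 - 384\right) = 728 \left(-855\right) = -622440$)
$\frac{\left(-35 - 420072\right) + 1516960}{\left(-102 - 297\right)^{2} + w} = \frac{\left(-35 - 420072\right) + 1516960}{\left(-102 - 297\right)^{2} - 622440} = \frac{\left(-35 - 420072\right) + 1516960}{\left(-399\right)^{2} - 622440} = \frac{-420107 + 1516960}{159201 - 622440} = \frac{1096853}{-463239} = 1096853 \left(- \frac{1}{463239}\right) = - \frac{1096853}{463239}$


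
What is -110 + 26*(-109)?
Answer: -2944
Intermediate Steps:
-110 + 26*(-109) = -110 - 2834 = -2944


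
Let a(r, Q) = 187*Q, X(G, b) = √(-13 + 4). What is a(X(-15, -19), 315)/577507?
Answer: 495/4853 ≈ 0.10200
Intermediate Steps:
X(G, b) = 3*I (X(G, b) = √(-9) = 3*I)
a(X(-15, -19), 315)/577507 = (187*315)/577507 = 58905*(1/577507) = 495/4853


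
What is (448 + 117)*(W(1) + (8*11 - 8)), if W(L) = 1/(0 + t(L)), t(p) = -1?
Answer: 44635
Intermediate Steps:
W(L) = -1 (W(L) = 1/(0 - 1) = 1/(-1) = -1)
(448 + 117)*(W(1) + (8*11 - 8)) = (448 + 117)*(-1 + (8*11 - 8)) = 565*(-1 + (88 - 8)) = 565*(-1 + 80) = 565*79 = 44635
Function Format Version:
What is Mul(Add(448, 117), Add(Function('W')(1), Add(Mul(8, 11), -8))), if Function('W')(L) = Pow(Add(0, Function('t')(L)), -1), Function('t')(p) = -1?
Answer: 44635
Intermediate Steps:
Function('W')(L) = -1 (Function('W')(L) = Pow(Add(0, -1), -1) = Pow(-1, -1) = -1)
Mul(Add(448, 117), Add(Function('W')(1), Add(Mul(8, 11), -8))) = Mul(Add(448, 117), Add(-1, Add(Mul(8, 11), -8))) = Mul(565, Add(-1, Add(88, -8))) = Mul(565, Add(-1, 80)) = Mul(565, 79) = 44635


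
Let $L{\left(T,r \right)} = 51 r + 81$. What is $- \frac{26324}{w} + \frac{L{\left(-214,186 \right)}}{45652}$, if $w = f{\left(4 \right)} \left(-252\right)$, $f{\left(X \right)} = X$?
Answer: $\frac{37855837}{1438038} \approx 26.325$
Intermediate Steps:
$L{\left(T,r \right)} = 81 + 51 r$
$w = -1008$ ($w = 4 \left(-252\right) = -1008$)
$- \frac{26324}{w} + \frac{L{\left(-214,186 \right)}}{45652} = - \frac{26324}{-1008} + \frac{81 + 51 \cdot 186}{45652} = \left(-26324\right) \left(- \frac{1}{1008}\right) + \left(81 + 9486\right) \frac{1}{45652} = \frac{6581}{252} + 9567 \cdot \frac{1}{45652} = \frac{6581}{252} + \frac{9567}{45652} = \frac{37855837}{1438038}$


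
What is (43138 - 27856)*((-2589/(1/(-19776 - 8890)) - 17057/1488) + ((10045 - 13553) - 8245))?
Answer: 281230342056477/248 ≈ 1.1340e+12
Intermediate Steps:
(43138 - 27856)*((-2589/(1/(-19776 - 8890)) - 17057/1488) + ((10045 - 13553) - 8245)) = 15282*((-2589/(1/(-28666)) - 17057*1/1488) + (-3508 - 8245)) = 15282*((-2589/(-1/28666) - 17057/1488) - 11753) = 15282*((-2589*(-28666) - 17057/1488) - 11753) = 15282*((74216274 - 17057/1488) - 11753) = 15282*(110433798655/1488 - 11753) = 15282*(110416310191/1488) = 281230342056477/248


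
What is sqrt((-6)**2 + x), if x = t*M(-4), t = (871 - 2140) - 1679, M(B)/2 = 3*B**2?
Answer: 2*I*sqrt(70743) ≈ 531.95*I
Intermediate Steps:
M(B) = 6*B**2 (M(B) = 2*(3*B**2) = 6*B**2)
t = -2948 (t = -1269 - 1679 = -2948)
x = -283008 (x = -17688*(-4)**2 = -17688*16 = -2948*96 = -283008)
sqrt((-6)**2 + x) = sqrt((-6)**2 - 283008) = sqrt(36 - 283008) = sqrt(-282972) = 2*I*sqrt(70743)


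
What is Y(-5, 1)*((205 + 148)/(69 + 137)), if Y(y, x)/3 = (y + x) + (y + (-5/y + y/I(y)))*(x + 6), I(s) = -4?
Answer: -98487/824 ≈ -119.52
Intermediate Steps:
Y(y, x) = 3*x + 3*y + 3*(6 + x)*(-5/y + 3*y/4) (Y(y, x) = 3*((y + x) + (y + (-5/y + y/(-4)))*(x + 6)) = 3*((x + y) + (y + (-5/y + y*(-¼)))*(6 + x)) = 3*((x + y) + (y + (-5/y - y/4))*(6 + x)) = 3*((x + y) + (-5/y + 3*y/4)*(6 + x)) = 3*((x + y) + (6 + x)*(-5/y + 3*y/4)) = 3*(x + y + (6 + x)*(-5/y + 3*y/4)) = 3*x + 3*y + 3*(6 + x)*(-5/y + 3*y/4))
Y(-5, 1)*((205 + 148)/(69 + 137)) = ((¾)*(-120 - 20*1 - 5*(4*1 + 22*(-5) + 3*1*(-5)))/(-5))*((205 + 148)/(69 + 137)) = ((¾)*(-⅕)*(-120 - 20 - 5*(4 - 110 - 15)))*(353/206) = ((¾)*(-⅕)*(-120 - 20 - 5*(-121)))*(353*(1/206)) = ((¾)*(-⅕)*(-120 - 20 + 605))*(353/206) = ((¾)*(-⅕)*465)*(353/206) = -279/4*353/206 = -98487/824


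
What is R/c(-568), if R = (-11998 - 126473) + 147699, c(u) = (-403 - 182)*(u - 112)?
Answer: 769/33150 ≈ 0.023198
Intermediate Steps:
c(u) = 65520 - 585*u (c(u) = -585*(-112 + u) = 65520 - 585*u)
R = 9228 (R = -138471 + 147699 = 9228)
R/c(-568) = 9228/(65520 - 585*(-568)) = 9228/(65520 + 332280) = 9228/397800 = 9228*(1/397800) = 769/33150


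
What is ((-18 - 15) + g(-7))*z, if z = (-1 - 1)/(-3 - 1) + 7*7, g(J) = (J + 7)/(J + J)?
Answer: -3267/2 ≈ -1633.5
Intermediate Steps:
g(J) = (7 + J)/(2*J) (g(J) = (7 + J)/((2*J)) = (7 + J)*(1/(2*J)) = (7 + J)/(2*J))
z = 99/2 (z = -2/(-4) + 49 = -2*(-¼) + 49 = ½ + 49 = 99/2 ≈ 49.500)
((-18 - 15) + g(-7))*z = ((-18 - 15) + (½)*(7 - 7)/(-7))*(99/2) = (-33 + (½)*(-⅐)*0)*(99/2) = (-33 + 0)*(99/2) = -33*99/2 = -3267/2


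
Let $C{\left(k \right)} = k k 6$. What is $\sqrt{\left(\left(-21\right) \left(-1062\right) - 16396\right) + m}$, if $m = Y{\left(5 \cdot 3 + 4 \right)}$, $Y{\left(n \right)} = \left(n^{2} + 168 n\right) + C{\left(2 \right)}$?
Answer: $\sqrt{9483} \approx 97.381$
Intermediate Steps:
$C{\left(k \right)} = 6 k^{2}$ ($C{\left(k \right)} = k^{2} \cdot 6 = 6 k^{2}$)
$Y{\left(n \right)} = 24 + n^{2} + 168 n$ ($Y{\left(n \right)} = \left(n^{2} + 168 n\right) + 6 \cdot 2^{2} = \left(n^{2} + 168 n\right) + 6 \cdot 4 = \left(n^{2} + 168 n\right) + 24 = 24 + n^{2} + 168 n$)
$m = 3577$ ($m = 24 + \left(5 \cdot 3 + 4\right)^{2} + 168 \left(5 \cdot 3 + 4\right) = 24 + \left(15 + 4\right)^{2} + 168 \left(15 + 4\right) = 24 + 19^{2} + 168 \cdot 19 = 24 + 361 + 3192 = 3577$)
$\sqrt{\left(\left(-21\right) \left(-1062\right) - 16396\right) + m} = \sqrt{\left(\left(-21\right) \left(-1062\right) - 16396\right) + 3577} = \sqrt{\left(22302 - 16396\right) + 3577} = \sqrt{5906 + 3577} = \sqrt{9483}$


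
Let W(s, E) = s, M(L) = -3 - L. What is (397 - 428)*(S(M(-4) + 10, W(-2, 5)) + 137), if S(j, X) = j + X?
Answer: -4526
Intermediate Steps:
S(j, X) = X + j
(397 - 428)*(S(M(-4) + 10, W(-2, 5)) + 137) = (397 - 428)*((-2 + ((-3 - 1*(-4)) + 10)) + 137) = -31*((-2 + ((-3 + 4) + 10)) + 137) = -31*((-2 + (1 + 10)) + 137) = -31*((-2 + 11) + 137) = -31*(9 + 137) = -31*146 = -4526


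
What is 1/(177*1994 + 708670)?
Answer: 1/1061608 ≈ 9.4197e-7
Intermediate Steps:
1/(177*1994 + 708670) = 1/(352938 + 708670) = 1/1061608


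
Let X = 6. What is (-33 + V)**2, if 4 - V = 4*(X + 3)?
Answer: 4225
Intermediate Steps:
V = -32 (V = 4 - 4*(6 + 3) = 4 - 4*9 = 4 - 1*36 = 4 - 36 = -32)
(-33 + V)**2 = (-33 - 32)**2 = (-65)**2 = 4225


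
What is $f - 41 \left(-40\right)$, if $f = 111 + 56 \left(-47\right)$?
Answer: $-881$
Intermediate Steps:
$f = -2521$ ($f = 111 - 2632 = -2521$)
$f - 41 \left(-40\right) = -2521 - 41 \left(-40\right) = -2521 - -1640 = -2521 + 1640 = -881$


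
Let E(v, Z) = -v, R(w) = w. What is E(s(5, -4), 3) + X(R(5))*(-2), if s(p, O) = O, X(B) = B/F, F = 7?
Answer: 18/7 ≈ 2.5714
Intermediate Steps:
X(B) = B/7
E(s(5, -4), 3) + X(R(5))*(-2) = -1*(-4) + ((⅐)*5)*(-2) = 4 + (5/7)*(-2) = 4 - 10/7 = 18/7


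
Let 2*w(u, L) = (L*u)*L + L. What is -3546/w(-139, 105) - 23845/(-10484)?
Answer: 6102285863/2677561180 ≈ 2.2790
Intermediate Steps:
w(u, L) = L/2 + u*L²/2 (w(u, L) = ((L*u)*L + L)/2 = (u*L² + L)/2 = (L + u*L²)/2 = L/2 + u*L²/2)
-3546/w(-139, 105) - 23845/(-10484) = -3546*2/(105*(1 + 105*(-139))) - 23845/(-10484) = -3546*2/(105*(1 - 14595)) - 23845*(-1/10484) = -3546/((½)*105*(-14594)) + 23845/10484 = -3546/(-766185) + 23845/10484 = -3546*(-1/766185) + 23845/10484 = 1182/255395 + 23845/10484 = 6102285863/2677561180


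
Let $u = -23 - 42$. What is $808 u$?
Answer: $-52520$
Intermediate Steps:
$u = -65$
$808 u = 808 \left(-65\right) = -52520$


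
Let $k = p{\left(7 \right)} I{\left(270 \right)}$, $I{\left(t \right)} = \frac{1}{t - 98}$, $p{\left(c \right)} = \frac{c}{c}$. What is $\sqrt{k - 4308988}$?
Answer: $\frac{i \sqrt{31869275205}}{86} \approx 2075.8 i$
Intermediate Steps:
$p{\left(c \right)} = 1$
$I{\left(t \right)} = \frac{1}{-98 + t}$
$k = \frac{1}{172}$ ($k = 1 \frac{1}{-98 + 270} = 1 \cdot \frac{1}{172} = \frac{1}{172} \approx 0.005814$)
$\sqrt{k - 4308988} = \sqrt{\frac{1}{172} - 4308988} = \sqrt{- \frac{741145935}{172}} = \frac{i \sqrt{31869275205}}{86}$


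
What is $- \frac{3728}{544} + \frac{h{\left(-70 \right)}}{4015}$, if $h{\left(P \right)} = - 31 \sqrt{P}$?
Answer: $- \frac{233}{34} - \frac{31 i \sqrt{70}}{4015} \approx -6.8529 - 0.064599 i$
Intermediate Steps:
$- \frac{3728}{544} + \frac{h{\left(-70 \right)}}{4015} = - \frac{3728}{544} + \frac{\left(-31\right) \sqrt{-70}}{4015} = \left(-3728\right) \frac{1}{544} + - 31 i \sqrt{70} \cdot \frac{1}{4015} = - \frac{233}{34} + - 31 i \sqrt{70} \cdot \frac{1}{4015} = - \frac{233}{34} - \frac{31 i \sqrt{70}}{4015}$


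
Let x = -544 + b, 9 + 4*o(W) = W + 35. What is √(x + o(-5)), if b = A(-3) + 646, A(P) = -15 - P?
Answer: √381/2 ≈ 9.7596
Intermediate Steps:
b = 634 (b = (-15 - 1*(-3)) + 646 = (-15 + 3) + 646 = -12 + 646 = 634)
o(W) = 13/2 + W/4 (o(W) = -9/4 + (W + 35)/4 = -9/4 + (35 + W)/4 = -9/4 + (35/4 + W/4) = 13/2 + W/4)
x = 90 (x = -544 + 634 = 90)
√(x + o(-5)) = √(90 + (13/2 + (¼)*(-5))) = √(90 + (13/2 - 5/4)) = √(90 + 21/4) = √(381/4) = √381/2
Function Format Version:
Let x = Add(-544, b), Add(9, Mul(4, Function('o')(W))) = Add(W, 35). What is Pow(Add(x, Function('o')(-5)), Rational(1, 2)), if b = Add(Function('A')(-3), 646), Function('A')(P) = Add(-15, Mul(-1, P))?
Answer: Mul(Rational(1, 2), Pow(381, Rational(1, 2))) ≈ 9.7596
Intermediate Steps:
b = 634 (b = Add(Add(-15, Mul(-1, -3)), 646) = Add(Add(-15, 3), 646) = Add(-12, 646) = 634)
Function('o')(W) = Add(Rational(13, 2), Mul(Rational(1, 4), W)) (Function('o')(W) = Add(Rational(-9, 4), Mul(Rational(1, 4), Add(W, 35))) = Add(Rational(-9, 4), Mul(Rational(1, 4), Add(35, W))) = Add(Rational(-9, 4), Add(Rational(35, 4), Mul(Rational(1, 4), W))) = Add(Rational(13, 2), Mul(Rational(1, 4), W)))
x = 90 (x = Add(-544, 634) = 90)
Pow(Add(x, Function('o')(-5)), Rational(1, 2)) = Pow(Add(90, Add(Rational(13, 2), Mul(Rational(1, 4), -5))), Rational(1, 2)) = Pow(Add(90, Add(Rational(13, 2), Rational(-5, 4))), Rational(1, 2)) = Pow(Add(90, Rational(21, 4)), Rational(1, 2)) = Pow(Rational(381, 4), Rational(1, 2)) = Mul(Rational(1, 2), Pow(381, Rational(1, 2)))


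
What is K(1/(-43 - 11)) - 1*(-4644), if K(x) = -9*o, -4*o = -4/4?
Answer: 18567/4 ≈ 4641.8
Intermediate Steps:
o = ¼ (o = -(-1)/4 = -¼*(-1) = ¼ ≈ 0.25000)
K(x) = -9/4 (K(x) = -9*¼ = -9/4)
K(1/(-43 - 11)) - 1*(-4644) = -9/4 - 1*(-4644) = -9/4 + 4644 = 18567/4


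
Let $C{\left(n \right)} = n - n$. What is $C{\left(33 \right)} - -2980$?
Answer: $2980$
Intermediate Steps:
$C{\left(n \right)} = 0$
$C{\left(33 \right)} - -2980 = 0 - -2980 = 0 + 2980 = 2980$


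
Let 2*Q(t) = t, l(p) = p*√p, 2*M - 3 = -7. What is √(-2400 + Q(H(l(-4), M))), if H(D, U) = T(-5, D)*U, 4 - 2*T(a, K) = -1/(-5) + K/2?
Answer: √(-240190 - 200*I)/10 ≈ 0.020404 - 49.009*I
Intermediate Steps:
M = -2 (M = 3/2 + (½)*(-7) = 3/2 - 7/2 = -2)
T(a, K) = 19/10 - K/4 (T(a, K) = 2 - (-1/(-5) + K/2)/2 = 2 - (-1*(-⅕) + K*(½))/2 = 2 - (⅕ + K/2)/2 = 2 + (-⅒ - K/4) = 19/10 - K/4)
l(p) = p^(3/2)
H(D, U) = U*(19/10 - D/4) (H(D, U) = (19/10 - D/4)*U = U*(19/10 - D/4))
Q(t) = t/2
√(-2400 + Q(H(l(-4), M))) = √(-2400 + ((1/20)*(-2)*(38 - (-40)*I))/2) = √(-2400 + ((1/20)*(-2)*(38 + 40*I))/2) = √(-2400 + (-19/5 - 4*I)/2) = √(-2400 + (-19/10 - 2*I)) = √(-24019/10 - 2*I)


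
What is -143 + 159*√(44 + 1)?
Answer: -143 + 477*√5 ≈ 923.60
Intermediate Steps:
-143 + 159*√(44 + 1) = -143 + 159*√45 = -143 + 159*(3*√5) = -143 + 477*√5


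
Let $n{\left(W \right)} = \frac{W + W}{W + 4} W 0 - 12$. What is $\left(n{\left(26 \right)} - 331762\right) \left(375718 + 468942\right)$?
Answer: $-280236226840$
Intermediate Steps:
$n{\left(W \right)} = -12$ ($n{\left(W \right)} = \frac{2 W}{4 + W} 0 - 12 = 0 - 12 = -12$)
$\left(n{\left(26 \right)} - 331762\right) \left(375718 + 468942\right) = \left(-12 - 331762\right) \left(375718 + 468942\right) = \left(-331774\right) 844660 = -280236226840$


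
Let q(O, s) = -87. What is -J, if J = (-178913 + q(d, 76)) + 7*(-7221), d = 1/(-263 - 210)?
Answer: 229547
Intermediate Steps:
d = -1/473 (d = 1/(-473) = -1/473 ≈ -0.0021142)
J = -229547 (J = (-178913 - 87) + 7*(-7221) = -179000 - 50547 = -229547)
-J = -1*(-229547) = 229547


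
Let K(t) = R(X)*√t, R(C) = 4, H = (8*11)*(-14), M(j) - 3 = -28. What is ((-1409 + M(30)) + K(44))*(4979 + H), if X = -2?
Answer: -5373198 + 29976*√11 ≈ -5.2738e+6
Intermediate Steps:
M(j) = -25 (M(j) = 3 - 28 = -25)
H = -1232 (H = 88*(-14) = -1232)
K(t) = 4*√t
((-1409 + M(30)) + K(44))*(4979 + H) = ((-1409 - 25) + 4*√44)*(4979 - 1232) = (-1434 + 4*(2*√11))*3747 = (-1434 + 8*√11)*3747 = -5373198 + 29976*√11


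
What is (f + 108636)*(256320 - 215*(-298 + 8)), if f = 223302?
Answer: 105778682460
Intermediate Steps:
(f + 108636)*(256320 - 215*(-298 + 8)) = (223302 + 108636)*(256320 - 215*(-298 + 8)) = 331938*(256320 - 215*(-290)) = 331938*(256320 + 62350) = 331938*318670 = 105778682460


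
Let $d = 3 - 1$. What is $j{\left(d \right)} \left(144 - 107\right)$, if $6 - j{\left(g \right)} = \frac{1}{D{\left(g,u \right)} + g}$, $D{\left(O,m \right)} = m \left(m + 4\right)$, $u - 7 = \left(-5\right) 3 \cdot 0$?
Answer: $\frac{17501}{79} \approx 221.53$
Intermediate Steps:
$u = 7$ ($u = 7 + \left(-5\right) 3 \cdot 0 = 7 - 0 = 7 + 0 = 7$)
$D{\left(O,m \right)} = m \left(4 + m\right)$
$d = 2$ ($d = 3 - 1 = 2$)
$j{\left(g \right)} = 6 - \frac{1}{77 + g}$ ($j{\left(g \right)} = 6 - \frac{1}{7 \left(4 + 7\right) + g} = 6 - \frac{1}{7 \cdot 11 + g} = 6 - \frac{1}{77 + g}$)
$j{\left(d \right)} \left(144 - 107\right) = \frac{461 + 6 \cdot 2}{77 + 2} \left(144 - 107\right) = \frac{461 + 12}{79} \cdot 37 = \frac{1}{79} \cdot 473 \cdot 37 = \frac{473}{79} \cdot 37 = \frac{17501}{79}$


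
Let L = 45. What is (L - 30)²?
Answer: 225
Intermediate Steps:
(L - 30)² = (45 - 30)² = 15² = 225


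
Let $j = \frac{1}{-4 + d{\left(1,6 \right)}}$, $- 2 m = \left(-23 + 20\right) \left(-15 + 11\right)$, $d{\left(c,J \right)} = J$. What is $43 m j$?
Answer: $-129$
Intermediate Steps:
$m = -6$ ($m = - \frac{\left(-23 + 20\right) \left(-15 + 11\right)}{2} = - \frac{\left(-3\right) \left(-4\right)}{2} = \left(- \frac{1}{2}\right) 12 = -6$)
$j = \frac{1}{2}$ ($j = \frac{1}{-4 + 6} = \frac{1}{2} \approx 0.5$)
$43 m j = 43 \left(-6\right) \frac{1}{2} = \left(-258\right) \frac{1}{2} = -129$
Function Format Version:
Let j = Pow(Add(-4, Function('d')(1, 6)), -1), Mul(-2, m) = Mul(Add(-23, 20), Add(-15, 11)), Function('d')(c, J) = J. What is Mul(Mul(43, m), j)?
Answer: -129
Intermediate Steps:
m = -6 (m = Mul(Rational(-1, 2), Mul(Add(-23, 20), Add(-15, 11))) = Mul(Rational(-1, 2), Mul(-3, -4)) = Mul(Rational(-1, 2), 12) = -6)
j = Rational(1, 2) (j = Pow(Add(-4, 6), -1) = Pow(2, -1) = Rational(1, 2) ≈ 0.50000)
Mul(Mul(43, m), j) = Mul(Mul(43, -6), Rational(1, 2)) = Mul(-258, Rational(1, 2)) = -129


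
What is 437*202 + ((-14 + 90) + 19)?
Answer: 88369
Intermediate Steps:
437*202 + ((-14 + 90) + 19) = 88274 + (76 + 19) = 88274 + 95 = 88369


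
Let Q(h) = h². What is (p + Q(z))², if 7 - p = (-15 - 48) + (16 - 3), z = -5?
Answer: 6724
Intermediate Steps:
p = 57 (p = 7 - ((-15 - 48) + (16 - 3)) = 7 - (-63 + 13) = 7 - 1*(-50) = 7 + 50 = 57)
(p + Q(z))² = (57 + (-5)²)² = (57 + 25)² = 82² = 6724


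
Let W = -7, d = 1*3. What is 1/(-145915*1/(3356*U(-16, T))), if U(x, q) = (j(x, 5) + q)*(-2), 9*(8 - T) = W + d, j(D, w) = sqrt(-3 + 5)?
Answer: 510112/1313235 + 6712*sqrt(2)/145915 ≈ 0.45349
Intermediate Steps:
d = 3
j(D, w) = sqrt(2)
T = 76/9 (T = 8 - (-7 + 3)/9 = 8 - 1/9*(-4) = 8 + 4/9 = 76/9 ≈ 8.4444)
U(x, q) = -2*q - 2*sqrt(2) (U(x, q) = (sqrt(2) + q)*(-2) = (q + sqrt(2))*(-2) = -2*q - 2*sqrt(2))
1/(-145915*1/(3356*U(-16, T))) = 1/(-145915*1/(3356*(-2*76/9 - 2*sqrt(2)))) = 1/(-145915*1/(3356*(-152/9 - 2*sqrt(2)))) = 1/(-145915/(-510112/9 - 6712*sqrt(2))) = 510112/1313235 + 6712*sqrt(2)/145915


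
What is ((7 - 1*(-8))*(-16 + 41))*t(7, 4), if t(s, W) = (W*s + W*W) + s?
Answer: 19125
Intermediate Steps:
t(s, W) = s + W² + W*s (t(s, W) = (W*s + W²) + s = (W² + W*s) + s = s + W² + W*s)
((7 - 1*(-8))*(-16 + 41))*t(7, 4) = ((7 - 1*(-8))*(-16 + 41))*(7 + 4² + 4*7) = ((7 + 8)*25)*(7 + 16 + 28) = (15*25)*51 = 375*51 = 19125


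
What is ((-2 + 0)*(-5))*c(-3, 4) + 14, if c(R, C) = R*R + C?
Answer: 144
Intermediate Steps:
c(R, C) = C + R² (c(R, C) = R² + C = C + R²)
((-2 + 0)*(-5))*c(-3, 4) + 14 = ((-2 + 0)*(-5))*(4 + (-3)²) + 14 = (-2*(-5))*(4 + 9) + 14 = 10*13 + 14 = 130 + 14 = 144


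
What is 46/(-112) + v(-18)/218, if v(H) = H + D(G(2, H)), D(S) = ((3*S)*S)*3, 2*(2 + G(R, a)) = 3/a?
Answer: -7669/24416 ≈ -0.31410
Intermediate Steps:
G(R, a) = -2 + 3/(2*a) (G(R, a) = -2 + (3/a)/2 = -2 + 3/(2*a))
D(S) = 9*S**2 (D(S) = (3*S**2)*3 = 9*S**2)
v(H) = H + 9*(-2 + 3/(2*H))**2
46/(-112) + v(-18)/218 = 46/(-112) + (-18 + (9/4)*(-3 + 4*(-18))**2/(-18)**2)/218 = 46*(-1/112) + (-18 + (9/4)*(1/324)*(-3 - 72)**2)*(1/218) = -23/56 + (-18 + (9/4)*(1/324)*(-75)**2)*(1/218) = -23/56 + (-18 + (9/4)*(1/324)*5625)*(1/218) = -23/56 + (-18 + 625/16)*(1/218) = -23/56 + (337/16)*(1/218) = -23/56 + 337/3488 = -7669/24416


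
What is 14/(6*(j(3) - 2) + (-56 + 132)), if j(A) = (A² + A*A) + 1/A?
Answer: 7/87 ≈ 0.080460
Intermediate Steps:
j(A) = 1/A + 2*A² (j(A) = (A² + A²) + 1/A = 2*A² + 1/A = 1/A + 2*A²)
14/(6*(j(3) - 2) + (-56 + 132)) = 14/(6*((1 + 2*3³)/3 - 2) + (-56 + 132)) = 14/(6*((1 + 2*27)/3 - 2) + 76) = 14/(6*((1 + 54)/3 - 2) + 76) = 14/(6*((⅓)*55 - 2) + 76) = 14/(6*(55/3 - 2) + 76) = 14/(6*(49/3) + 76) = 14/(98 + 76) = 14/174 = (1/174)*14 = 7/87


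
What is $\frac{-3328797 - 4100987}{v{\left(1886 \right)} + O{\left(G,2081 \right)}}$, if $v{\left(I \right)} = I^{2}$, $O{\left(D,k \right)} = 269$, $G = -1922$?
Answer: $- \frac{7429784}{3557265} \approx -2.0886$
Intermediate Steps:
$\frac{-3328797 - 4100987}{v{\left(1886 \right)} + O{\left(G,2081 \right)}} = \frac{-3328797 - 4100987}{1886^{2} + 269} = - \frac{7429784}{3556996 + 269} = - \frac{7429784}{3557265}$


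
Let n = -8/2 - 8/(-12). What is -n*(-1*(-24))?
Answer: 80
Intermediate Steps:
n = -10/3 (n = -8*½ - 8*(-1/12) = -4 + ⅔ = -10/3 ≈ -3.3333)
-n*(-1*(-24)) = -(-10)*(-1*(-24))/3 = -(-10)*24/3 = -1*(-80) = 80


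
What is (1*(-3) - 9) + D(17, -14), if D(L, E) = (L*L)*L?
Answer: 4901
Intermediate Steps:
D(L, E) = L³ (D(L, E) = L²*L = L³)
(1*(-3) - 9) + D(17, -14) = (1*(-3) - 9) + 17³ = (-3 - 9) + 4913 = -12 + 4913 = 4901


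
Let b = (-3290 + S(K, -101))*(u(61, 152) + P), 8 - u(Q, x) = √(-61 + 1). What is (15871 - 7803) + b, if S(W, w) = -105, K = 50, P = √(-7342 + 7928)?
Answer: -19092 - 3395*√586 + 6790*I*√15 ≈ -1.0128e+5 + 26298.0*I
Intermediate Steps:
P = √586 ≈ 24.207
u(Q, x) = 8 - 2*I*√15 (u(Q, x) = 8 - √(-61 + 1) = 8 - √(-60) = 8 - 2*I*√15)
b = -27160 - 3395*√586 + 6790*I*√15 (b = (-3290 - 105)*((8 - 2*I*√15) + √586) = -3395*(8 + √586 - 2*I*√15) = -27160 - 3395*√586 + 6790*I*√15 ≈ -1.0934e+5 + 26298.0*I)
(15871 - 7803) + b = (15871 - 7803) + (-27160 - 3395*√586 + 6790*I*√15) = 8068 + (-27160 - 3395*√586 + 6790*I*√15) = -19092 - 3395*√586 + 6790*I*√15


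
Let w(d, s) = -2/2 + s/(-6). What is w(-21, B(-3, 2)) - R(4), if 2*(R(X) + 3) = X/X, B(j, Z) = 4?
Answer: ⅚ ≈ 0.83333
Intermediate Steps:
R(X) = -5/2 (R(X) = -3 + (X/X)/2 = -3 + (½)*1 = -3 + ½ = -5/2)
w(d, s) = -1 - s/6 (w(d, s) = -2*½ + s*(-⅙) = -1 - s/6)
w(-21, B(-3, 2)) - R(4) = (-1 - ⅙*4) - 1*(-5/2) = (-1 - ⅔) + 5/2 = -5/3 + 5/2 = ⅚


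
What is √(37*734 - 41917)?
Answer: I*√14759 ≈ 121.49*I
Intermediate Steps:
√(37*734 - 41917) = √(27158 - 41917) = √(-14759) = I*√14759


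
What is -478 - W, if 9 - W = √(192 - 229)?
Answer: -487 + I*√37 ≈ -487.0 + 6.0828*I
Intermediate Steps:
W = 9 - I*√37 (W = 9 - √(192 - 229) = 9 - √(-37) = 9 - I*√37 ≈ 9.0 - 6.0828*I)
-478 - W = -478 - (9 - I*√37) = -478 + (-9 + I*√37) = -487 + I*√37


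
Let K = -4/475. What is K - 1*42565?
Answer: -20218379/475 ≈ -42565.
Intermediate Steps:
K = -4/475 (K = (1/475)*(-4) = -4/475 ≈ -0.0084210)
K - 1*42565 = -4/475 - 1*42565 = -4/475 - 42565 = -20218379/475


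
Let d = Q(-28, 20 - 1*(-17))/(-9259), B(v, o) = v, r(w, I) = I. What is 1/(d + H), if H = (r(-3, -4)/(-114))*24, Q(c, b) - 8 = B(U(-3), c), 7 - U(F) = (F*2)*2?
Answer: 175921/147631 ≈ 1.1916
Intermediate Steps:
U(F) = 7 - 4*F (U(F) = 7 - F*2*2 = 7 - 2*F*2 = 7 - 4*F)
Q(c, b) = 27 (Q(c, b) = 8 + (7 - 4*(-3)) = 8 + (7 + 12) = 8 + 19 = 27)
d = -27/9259 (d = 27/(-9259) = 27*(-1/9259) = -27/9259 ≈ -0.0029161)
H = 16/19 (H = -4/(-114)*24 = -4*(-1/114)*24 = (2/57)*24 = 16/19 ≈ 0.84210)
1/(d + H) = 1/(-27/9259 + 16/19) = 1/(147631/175921) = 175921/147631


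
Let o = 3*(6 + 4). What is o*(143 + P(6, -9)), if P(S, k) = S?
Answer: 4470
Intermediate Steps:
o = 30 (o = 3*10 = 30)
o*(143 + P(6, -9)) = 30*(143 + 6) = 30*149 = 4470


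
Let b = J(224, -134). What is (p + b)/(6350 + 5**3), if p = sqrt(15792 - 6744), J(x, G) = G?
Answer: -134/6475 + 2*sqrt(2262)/6475 ≈ -0.0060045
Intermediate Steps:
b = -134
p = 2*sqrt(2262) (p = sqrt(9048) = 2*sqrt(2262) ≈ 95.121)
(p + b)/(6350 + 5**3) = (2*sqrt(2262) - 134)/(6350 + 5**3) = (-134 + 2*sqrt(2262))/(6350 + 125) = (-134 + 2*sqrt(2262))/6475 = (-134 + 2*sqrt(2262))*(1/6475) = -134/6475 + 2*sqrt(2262)/6475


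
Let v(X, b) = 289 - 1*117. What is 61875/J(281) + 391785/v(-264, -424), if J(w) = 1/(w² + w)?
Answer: 843333376785/172 ≈ 4.9031e+9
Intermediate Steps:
v(X, b) = 172 (v(X, b) = 289 - 117 = 172)
J(w) = 1/(w + w²)
61875/J(281) + 391785/v(-264, -424) = 61875/((1/(281*(1 + 281)))) + 391785/172 = 61875/(((1/281)/282)) + 391785*(1/172) = 61875/(((1/281)*(1/282))) + 391785/172 = 61875/(1/79242) + 391785/172 = 61875*79242 + 391785/172 = 4903098750 + 391785/172 = 843333376785/172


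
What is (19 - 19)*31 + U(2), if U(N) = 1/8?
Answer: ⅛ ≈ 0.12500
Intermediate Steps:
U(N) = ⅛
(19 - 19)*31 + U(2) = (19 - 19)*31 + ⅛ = 0*31 + ⅛ = 0 + ⅛ = ⅛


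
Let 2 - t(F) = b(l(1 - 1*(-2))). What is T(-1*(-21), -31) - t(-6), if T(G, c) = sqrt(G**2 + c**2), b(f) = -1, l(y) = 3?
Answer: -3 + sqrt(1402) ≈ 34.443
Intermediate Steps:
t(F) = 3 (t(F) = 2 - 1*(-1) = 2 + 1 = 3)
T(-1*(-21), -31) - t(-6) = sqrt((-1*(-21))**2 + (-31)**2) - 1*3 = sqrt(21**2 + 961) - 3 = sqrt(441 + 961) - 3 = sqrt(1402) - 3 = -3 + sqrt(1402)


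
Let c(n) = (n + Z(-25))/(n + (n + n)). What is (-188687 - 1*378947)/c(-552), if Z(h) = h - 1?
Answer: -470000952/289 ≈ -1.6263e+6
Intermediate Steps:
Z(h) = -1 + h
c(n) = (-26 + n)/(3*n) (c(n) = (n + (-1 - 25))/(n + (n + n)) = (n - 26)/(n + 2*n) = (-26 + n)/((3*n)) = (-26 + n)*(1/(3*n)) = (-26 + n)/(3*n))
(-188687 - 1*378947)/c(-552) = (-188687 - 1*378947)/(((⅓)*(-26 - 552)/(-552))) = (-188687 - 378947)/(((⅓)*(-1/552)*(-578))) = -567634/289/828 = -567634*828/289 = -470000952/289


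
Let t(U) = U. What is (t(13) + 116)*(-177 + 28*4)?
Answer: -8385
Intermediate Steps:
(t(13) + 116)*(-177 + 28*4) = (13 + 116)*(-177 + 28*4) = 129*(-177 + 112) = 129*(-65) = -8385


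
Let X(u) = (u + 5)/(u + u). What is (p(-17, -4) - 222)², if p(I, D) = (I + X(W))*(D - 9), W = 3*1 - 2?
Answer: 1600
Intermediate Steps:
W = 1 (W = 3 - 2 = 1)
X(u) = (5 + u)/(2*u) (X(u) = (5 + u)/((2*u)) = (5 + u)*(1/(2*u)) = (5 + u)/(2*u))
p(I, D) = (-9 + D)*(3 + I) (p(I, D) = (I + (½)*(5 + 1)/1)*(D - 9) = (I + (½)*1*6)*(-9 + D) = (I + 3)*(-9 + D) = (3 + I)*(-9 + D) = (-9 + D)*(3 + I))
(p(-17, -4) - 222)² = ((-27 - 9*(-17) + 3*(-4) - 4*(-17)) - 222)² = ((-27 + 153 - 12 + 68) - 222)² = (182 - 222)² = (-40)² = 1600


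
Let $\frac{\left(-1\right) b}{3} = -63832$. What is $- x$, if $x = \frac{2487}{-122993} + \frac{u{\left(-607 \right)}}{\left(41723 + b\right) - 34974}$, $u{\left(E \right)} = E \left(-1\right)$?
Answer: $\frac{418378564}{24382747285} \approx 0.017159$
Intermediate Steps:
$b = 191496$ ($b = \left(-3\right) \left(-63832\right) = 191496$)
$u{\left(E \right)} = - E$
$x = - \frac{418378564}{24382747285}$ ($x = \frac{2487}{-122993} + \frac{\left(-1\right) \left(-607\right)}{\left(41723 + 191496\right) - 34974} = 2487 \left(- \frac{1}{122993}\right) + \frac{607}{233219 - 34974} = - \frac{2487}{122993} + \frac{607}{198245} = - \frac{418378564}{24382747285} \approx -0.017159$)
$- x = \left(-1\right) \left(- \frac{418378564}{24382747285}\right) = \frac{418378564}{24382747285}$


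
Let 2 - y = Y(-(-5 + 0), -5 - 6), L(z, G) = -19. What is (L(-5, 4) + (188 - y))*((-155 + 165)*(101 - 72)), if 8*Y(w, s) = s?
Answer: 192125/4 ≈ 48031.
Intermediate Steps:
Y(w, s) = s/8
y = 27/8 (y = 2 - (-5 - 6)/8 = 2 - (-11)/8 = 2 - 1*(-11/8) = 2 + 11/8 = 27/8 ≈ 3.3750)
(L(-5, 4) + (188 - y))*((-155 + 165)*(101 - 72)) = (-19 + (188 - 1*27/8))*((-155 + 165)*(101 - 72)) = (-19 + (188 - 27/8))*(10*29) = (-19 + 1477/8)*290 = (1325/8)*290 = 192125/4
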